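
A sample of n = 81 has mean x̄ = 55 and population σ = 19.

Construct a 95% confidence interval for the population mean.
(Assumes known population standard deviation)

Confidence level: 95%, α = 0.05
z_0.025 = 1.960
SE = σ/√n = 19/√81 = 2.1111
Margin of error = 1.960 × 2.1111 = 4.1378
CI: x̄ ± margin = 55 ± 4.1378
CI: (50.8622, 59.1378)

Answer: (50.8622, 59.1378)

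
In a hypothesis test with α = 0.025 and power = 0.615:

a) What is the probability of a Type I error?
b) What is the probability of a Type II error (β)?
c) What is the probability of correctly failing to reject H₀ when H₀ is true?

a) Type I error probability = α = 0.025
b) Power = P(reject H₀ | H₁ true) = 1 - β = 0.615, so Type II error probability = β = 1 - Power = 0.385
c) P(fail to reject H₀ | H₀ true) = 1 - α = 0.975

Answer: a) 0.025, b) 0.385, c) 0.975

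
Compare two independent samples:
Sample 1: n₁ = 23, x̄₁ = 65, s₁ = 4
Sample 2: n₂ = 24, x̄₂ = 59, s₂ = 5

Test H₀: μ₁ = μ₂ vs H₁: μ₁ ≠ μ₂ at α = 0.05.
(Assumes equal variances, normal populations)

Answer: t = 4.5304, reject H₀

Derivation:
Pooled variance: s²_p = [22×4² + 23×5²]/(45) = 20.6000
s_p = 4.5387
SE = s_p×√(1/n₁ + 1/n₂) = 4.5387×√(1/23 + 1/24) = 1.3244
t = (x̄₁ - x̄₂)/SE = (65 - 59)/1.3244 = 4.5304
df = 45, t-critical = ±2.014
Decision: reject H₀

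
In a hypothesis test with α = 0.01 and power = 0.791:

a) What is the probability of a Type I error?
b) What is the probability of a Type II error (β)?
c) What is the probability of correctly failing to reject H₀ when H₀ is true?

a) Type I error probability = α = 0.01
b) Power = P(reject H₀ | H₁ true) = 1 - β = 0.791, so Type II error probability = β = 1 - Power = 0.209
c) P(fail to reject H₀ | H₀ true) = 1 - α = 0.99

Answer: a) 0.01, b) 0.209, c) 0.99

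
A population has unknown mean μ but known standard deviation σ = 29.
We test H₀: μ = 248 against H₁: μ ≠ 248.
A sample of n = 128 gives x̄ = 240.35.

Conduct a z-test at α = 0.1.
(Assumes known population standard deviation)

Answer: z = -2.9844, reject H₀

Derivation:
Standard error: SE = σ/√n = 29/√128 = 2.5633
z-statistic: z = (x̄ - μ₀)/SE = (240.35 - 248)/2.5633 = -2.9844
Critical value: ±1.645
p-value = 0.0028
Decision: reject H₀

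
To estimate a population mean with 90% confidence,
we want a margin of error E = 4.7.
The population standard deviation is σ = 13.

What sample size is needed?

Answer: n = 21

Derivation:
z_0.05 = 1.645
n = (z×σ/E)² = (1.645×13/4.7)²
n = 20.7025
Round up: n = 21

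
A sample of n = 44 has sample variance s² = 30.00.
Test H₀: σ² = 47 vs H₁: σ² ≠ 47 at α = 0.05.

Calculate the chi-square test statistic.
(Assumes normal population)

df = n - 1 = 43
χ² = (n-1)s²/σ₀² = 43×30.00/47 = 27.4468
Critical values: χ²_{0.975,43} = 26.785, χ²_{0.025,43} = 62.990
Rejection region: χ² < 26.785 or χ² > 62.990
Decision: fail to reject H₀

Answer: χ² = 27.4468, fail to reject H₀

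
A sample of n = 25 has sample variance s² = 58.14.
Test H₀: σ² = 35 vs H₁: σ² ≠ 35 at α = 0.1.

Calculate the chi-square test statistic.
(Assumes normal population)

Answer: χ² = 39.8674, reject H₀

Derivation:
df = n - 1 = 24
χ² = (n-1)s²/σ₀² = 24×58.14/35 = 39.8674
Critical values: χ²_{0.95,24} = 13.848, χ²_{0.05,24} = 36.415
Rejection region: χ² < 13.848 or χ² > 36.415
Decision: reject H₀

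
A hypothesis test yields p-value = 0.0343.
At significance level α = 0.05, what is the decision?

Answer: reject H₀

Derivation:
Compare p-value to α:
0.0343 < 0.05
Decision: reject H₀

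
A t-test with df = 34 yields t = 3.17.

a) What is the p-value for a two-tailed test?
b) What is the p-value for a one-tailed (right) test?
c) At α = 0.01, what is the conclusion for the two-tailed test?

Using t-distribution with df = 34:
a) Two-tailed: p = 2×P(T > 3.17) = 0.0032
b) One-tailed: p = P(T > 3.17) = 0.0016
c) 0.0032 < 0.01, reject H₀

Answer: a) 0.0032, b) 0.0016, c) reject H₀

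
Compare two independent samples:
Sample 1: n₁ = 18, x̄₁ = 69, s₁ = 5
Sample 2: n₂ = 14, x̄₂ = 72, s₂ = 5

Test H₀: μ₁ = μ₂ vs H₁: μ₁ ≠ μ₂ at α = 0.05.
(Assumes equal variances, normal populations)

Pooled variance: s²_p = [17×5² + 13×5²]/(30) = 25.0000
s_p = 5.0000
SE = s_p×√(1/n₁ + 1/n₂) = 5.0000×√(1/18 + 1/14) = 1.7817
t = (x̄₁ - x̄₂)/SE = (69 - 72)/1.7817 = -1.6838
df = 30, t-critical = ±2.042
Decision: fail to reject H₀

Answer: t = -1.6838, fail to reject H₀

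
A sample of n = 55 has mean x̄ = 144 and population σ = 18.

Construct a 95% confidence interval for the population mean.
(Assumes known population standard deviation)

Answer: (139.2429, 148.7571)

Derivation:
Confidence level: 95%, α = 0.05
z_0.025 = 1.960
SE = σ/√n = 18/√55 = 2.4271
Margin of error = 1.960 × 2.4271 = 4.7571
CI: x̄ ± margin = 144 ± 4.7571
CI: (139.2429, 148.7571)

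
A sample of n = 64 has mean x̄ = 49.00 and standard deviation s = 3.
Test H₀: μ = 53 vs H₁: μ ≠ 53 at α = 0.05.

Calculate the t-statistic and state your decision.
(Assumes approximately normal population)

Answer: t = -10.6667, reject H₀

Derivation:
df = n - 1 = 63
SE = s/√n = 3/√64 = 0.3750
t = (x̄ - μ₀)/SE = (49.00 - 53)/0.3750 = -10.6667
Critical value: t_{0.025,63} = ±1.998
p-value < 0.0001
Decision: reject H₀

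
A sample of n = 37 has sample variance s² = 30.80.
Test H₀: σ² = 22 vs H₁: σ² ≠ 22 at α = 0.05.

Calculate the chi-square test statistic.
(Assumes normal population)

df = n - 1 = 36
χ² = (n-1)s²/σ₀² = 36×30.80/22 = 50.4000
Critical values: χ²_{0.975,36} = 21.336, χ²_{0.025,36} = 54.437
Rejection region: χ² < 21.336 or χ² > 54.437
Decision: fail to reject H₀

Answer: χ² = 50.4000, fail to reject H₀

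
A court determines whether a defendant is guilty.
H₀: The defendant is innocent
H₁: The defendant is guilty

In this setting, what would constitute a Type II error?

A Type I error (probability α) occurs when we reject a true H₀.
A Type II error (probability β) occurs when we fail to reject a false H₀.

Answer: Acquitting a guilty person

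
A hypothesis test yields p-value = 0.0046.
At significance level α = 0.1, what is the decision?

Answer: reject H₀

Derivation:
Compare p-value to α:
0.0046 < 0.1
Decision: reject H₀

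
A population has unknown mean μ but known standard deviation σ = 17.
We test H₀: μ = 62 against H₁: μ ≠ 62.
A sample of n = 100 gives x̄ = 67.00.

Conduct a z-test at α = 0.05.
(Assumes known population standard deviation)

Answer: z = 2.9412, reject H₀

Derivation:
Standard error: SE = σ/√n = 17/√100 = 1.7000
z-statistic: z = (x̄ - μ₀)/SE = (67.00 - 62)/1.7000 = 2.9412
Critical value: ±1.960
p-value = 0.0033
Decision: reject H₀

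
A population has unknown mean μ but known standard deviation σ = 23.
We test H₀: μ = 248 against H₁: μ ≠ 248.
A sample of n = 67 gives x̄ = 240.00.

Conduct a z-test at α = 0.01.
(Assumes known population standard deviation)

Answer: z = -2.8471, reject H₀

Derivation:
Standard error: SE = σ/√n = 23/√67 = 2.8099
z-statistic: z = (x̄ - μ₀)/SE = (240.00 - 248)/2.8099 = -2.8471
Critical value: ±2.576
p-value = 0.0044
Decision: reject H₀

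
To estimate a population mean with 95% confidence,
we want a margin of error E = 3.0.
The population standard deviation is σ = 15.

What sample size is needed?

Answer: n = 97

Derivation:
z_0.025 = 1.960
n = (z×σ/E)² = (1.960×15/3.0)²
n = 96.0400
Round up: n = 97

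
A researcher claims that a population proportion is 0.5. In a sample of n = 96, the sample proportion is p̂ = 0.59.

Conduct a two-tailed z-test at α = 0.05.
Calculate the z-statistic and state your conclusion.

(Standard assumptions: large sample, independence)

H₀: p = 0.5, H₁: p ≠ 0.5
Standard error: SE = √(p₀(1-p₀)/n) = √(0.5×0.5/96) = 0.051031
z-statistic: z = (p̂ - p₀)/SE = (0.59 - 0.5)/0.051031 = 1.7636
Critical value: z_0.025 = ±1.960
p-value = 0.0778
Decision: fail to reject H₀ at α = 0.05

Answer: z = 1.7636, fail to reject H₀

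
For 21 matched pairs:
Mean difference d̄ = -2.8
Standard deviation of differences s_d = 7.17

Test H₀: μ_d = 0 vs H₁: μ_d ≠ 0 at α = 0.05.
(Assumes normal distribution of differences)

Answer: t = -1.7896, fail to reject H₀

Derivation:
df = n - 1 = 20
SE = s_d/√n = 7.17/√21 = 1.5646
t = d̄/SE = -2.8/1.5646 = -1.7896
Critical value: t_{0.025,20} = ±2.086
p-value ≈ 0.0887
Decision: fail to reject H₀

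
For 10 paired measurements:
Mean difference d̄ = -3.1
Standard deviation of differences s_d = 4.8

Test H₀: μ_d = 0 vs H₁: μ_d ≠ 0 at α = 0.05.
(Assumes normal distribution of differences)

Answer: t = -2.0423, fail to reject H₀

Derivation:
df = n - 1 = 9
SE = s_d/√n = 4.8/√10 = 1.5179
t = d̄/SE = -3.1/1.5179 = -2.0423
Critical value: t_{0.025,9} = ±2.262
p-value ≈ 0.0715
Decision: fail to reject H₀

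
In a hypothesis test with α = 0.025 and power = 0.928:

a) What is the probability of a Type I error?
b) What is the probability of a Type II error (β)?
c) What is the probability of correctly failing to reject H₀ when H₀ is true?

Answer: a) 0.025, b) 0.072, c) 0.975

Derivation:
a) Type I error probability = α = 0.025
b) Power = P(reject H₀ | H₁ true) = 1 - β = 0.928, so Type II error probability = β = 1 - Power = 0.072
c) P(fail to reject H₀ | H₀ true) = 1 - α = 0.975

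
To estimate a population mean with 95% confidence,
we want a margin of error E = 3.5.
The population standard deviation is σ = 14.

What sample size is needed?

Answer: n = 62

Derivation:
z_0.025 = 1.960
n = (z×σ/E)² = (1.960×14/3.5)²
n = 61.4656
Round up: n = 62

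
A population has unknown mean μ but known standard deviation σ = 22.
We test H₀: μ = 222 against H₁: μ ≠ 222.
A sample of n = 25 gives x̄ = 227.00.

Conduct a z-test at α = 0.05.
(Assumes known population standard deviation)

Answer: z = 1.1364, fail to reject H₀

Derivation:
Standard error: SE = σ/√n = 22/√25 = 4.4000
z-statistic: z = (x̄ - μ₀)/SE = (227.00 - 222)/4.4000 = 1.1364
Critical value: ±1.960
p-value = 0.2558
Decision: fail to reject H₀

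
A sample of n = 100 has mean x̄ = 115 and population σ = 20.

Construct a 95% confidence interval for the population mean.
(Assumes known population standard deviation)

Confidence level: 95%, α = 0.05
z_0.025 = 1.960
SE = σ/√n = 20/√100 = 2.0000
Margin of error = 1.960 × 2.0000 = 3.9200
CI: x̄ ± margin = 115 ± 3.9200
CI: (111.0800, 118.9200)

Answer: (111.0800, 118.9200)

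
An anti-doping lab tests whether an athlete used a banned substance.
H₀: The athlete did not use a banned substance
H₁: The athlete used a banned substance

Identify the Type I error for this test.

Answer: Falsely accusing a clean athlete of doping

Derivation:
Type I error: rejecting H₀ when it is actually true (false positive).
Type II error: failing to reject H₀ when H₁ is actually true (false negative).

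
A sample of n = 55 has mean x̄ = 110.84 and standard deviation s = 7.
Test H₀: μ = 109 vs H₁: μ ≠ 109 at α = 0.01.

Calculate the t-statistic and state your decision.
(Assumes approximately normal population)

Answer: t = 1.9494, fail to reject H₀

Derivation:
df = n - 1 = 54
SE = s/√n = 7/√55 = 0.9439
t = (x̄ - μ₀)/SE = (110.84 - 109)/0.9439 = 1.9494
Critical value: t_{0.005,54} = ±2.670
p-value ≈ 0.0564
Decision: fail to reject H₀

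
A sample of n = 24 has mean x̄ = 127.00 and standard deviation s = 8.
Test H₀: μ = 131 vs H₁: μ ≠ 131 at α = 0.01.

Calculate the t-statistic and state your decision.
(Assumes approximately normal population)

df = n - 1 = 23
SE = s/√n = 8/√24 = 1.6330
t = (x̄ - μ₀)/SE = (127.00 - 131)/1.6330 = -2.4495
Critical value: t_{0.005,23} = ±2.807
p-value ≈ 0.0223
Decision: fail to reject H₀

Answer: t = -2.4495, fail to reject H₀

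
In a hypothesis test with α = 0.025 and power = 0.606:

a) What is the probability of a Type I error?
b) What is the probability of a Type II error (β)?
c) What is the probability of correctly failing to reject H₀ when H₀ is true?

Answer: a) 0.025, b) 0.394, c) 0.975

Derivation:
a) Type I error probability = α = 0.025
b) Power = P(reject H₀ | H₁ true) = 1 - β = 0.606, so Type II error probability = β = 1 - Power = 0.394
c) P(fail to reject H₀ | H₀ true) = 1 - α = 0.975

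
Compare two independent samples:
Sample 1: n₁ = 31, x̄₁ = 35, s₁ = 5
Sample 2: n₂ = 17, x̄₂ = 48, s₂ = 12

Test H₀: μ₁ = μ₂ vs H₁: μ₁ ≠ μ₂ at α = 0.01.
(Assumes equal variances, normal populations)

Pooled variance: s²_p = [30×5² + 16×12²]/(46) = 66.3913
s_p = 8.1481
SE = s_p×√(1/n₁ + 1/n₂) = 8.1481×√(1/31 + 1/17) = 2.4591
t = (x̄₁ - x̄₂)/SE = (35 - 48)/2.4591 = -5.2865
df = 46, t-critical = ±2.687
Decision: reject H₀

Answer: t = -5.2865, reject H₀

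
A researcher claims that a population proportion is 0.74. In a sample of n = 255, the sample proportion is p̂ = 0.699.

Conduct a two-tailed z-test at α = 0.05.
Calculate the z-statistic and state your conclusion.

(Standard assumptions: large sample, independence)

Answer: z = -1.4926, fail to reject H₀

Derivation:
H₀: p = 0.74, H₁: p ≠ 0.74
Standard error: SE = √(p₀(1-p₀)/n) = √(0.74×0.26/255) = 0.027468
z-statistic: z = (p̂ - p₀)/SE = (0.699 - 0.74)/0.027468 = -1.4926
Critical value: z_0.025 = ±1.960
p-value = 0.1355
Decision: fail to reject H₀ at α = 0.05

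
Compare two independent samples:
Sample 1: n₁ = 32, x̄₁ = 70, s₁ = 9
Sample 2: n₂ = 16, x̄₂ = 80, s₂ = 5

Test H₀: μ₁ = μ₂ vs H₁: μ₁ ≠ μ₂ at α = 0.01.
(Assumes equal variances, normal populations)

Answer: t = -4.1234, reject H₀

Derivation:
Pooled variance: s²_p = [31×9² + 15×5²]/(46) = 62.7391
s_p = 7.9208
SE = s_p×√(1/n₁ + 1/n₂) = 7.9208×√(1/32 + 1/16) = 2.4252
t = (x̄₁ - x̄₂)/SE = (70 - 80)/2.4252 = -4.1234
df = 46, t-critical = ±2.687
Decision: reject H₀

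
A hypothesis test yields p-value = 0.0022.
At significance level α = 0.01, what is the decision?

Answer: reject H₀

Derivation:
Compare p-value to α:
0.0022 < 0.01
Decision: reject H₀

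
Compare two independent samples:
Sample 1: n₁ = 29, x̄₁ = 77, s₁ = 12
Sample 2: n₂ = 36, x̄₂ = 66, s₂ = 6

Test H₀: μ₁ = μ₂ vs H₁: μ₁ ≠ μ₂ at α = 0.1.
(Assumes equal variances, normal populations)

Pooled variance: s²_p = [28×12² + 35×6²]/(63) = 84.0000
s_p = 9.1652
SE = s_p×√(1/n₁ + 1/n₂) = 9.1652×√(1/29 + 1/36) = 2.2869
t = (x̄₁ - x̄₂)/SE = (77 - 66)/2.2869 = 4.8100
df = 63, t-critical = ±1.669
Decision: reject H₀

Answer: t = 4.8100, reject H₀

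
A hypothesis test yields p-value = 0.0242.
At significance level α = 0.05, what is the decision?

Answer: reject H₀

Derivation:
Compare p-value to α:
0.0242 < 0.05
Decision: reject H₀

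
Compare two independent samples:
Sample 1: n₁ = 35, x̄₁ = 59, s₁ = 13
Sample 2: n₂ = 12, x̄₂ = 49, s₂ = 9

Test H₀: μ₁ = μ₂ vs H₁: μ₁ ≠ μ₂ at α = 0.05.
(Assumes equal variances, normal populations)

Answer: t = 2.4615, reject H₀

Derivation:
Pooled variance: s²_p = [34×13² + 11×9²]/(45) = 147.4889
s_p = 12.1445
SE = s_p×√(1/n₁ + 1/n₂) = 12.1445×√(1/35 + 1/12) = 4.0626
t = (x̄₁ - x̄₂)/SE = (59 - 49)/4.0626 = 2.4615
df = 45, t-critical = ±2.014
Decision: reject H₀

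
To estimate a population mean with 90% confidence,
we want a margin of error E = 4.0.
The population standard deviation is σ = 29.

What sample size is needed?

Answer: n = 143

Derivation:
z_0.05 = 1.645
n = (z×σ/E)² = (1.645×29/4.0)²
n = 142.2354
Round up: n = 143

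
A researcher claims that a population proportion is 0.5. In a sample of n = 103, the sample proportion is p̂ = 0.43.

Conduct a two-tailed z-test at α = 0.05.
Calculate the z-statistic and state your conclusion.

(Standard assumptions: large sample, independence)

H₀: p = 0.5, H₁: p ≠ 0.5
Standard error: SE = √(p₀(1-p₀)/n) = √(0.5×0.5/103) = 0.049266
z-statistic: z = (p̂ - p₀)/SE = (0.43 - 0.5)/0.049266 = -1.4209
Critical value: z_0.025 = ±1.960
p-value = 0.1553
Decision: fail to reject H₀ at α = 0.05

Answer: z = -1.4209, fail to reject H₀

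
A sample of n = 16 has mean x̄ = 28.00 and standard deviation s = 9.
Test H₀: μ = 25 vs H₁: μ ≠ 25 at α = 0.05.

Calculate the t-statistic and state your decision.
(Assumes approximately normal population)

Answer: t = 1.3333, fail to reject H₀

Derivation:
df = n - 1 = 15
SE = s/√n = 9/√16 = 2.2500
t = (x̄ - μ₀)/SE = (28.00 - 25)/2.2500 = 1.3333
Critical value: t_{0.025,15} = ±2.131
p-value ≈ 0.2023
Decision: fail to reject H₀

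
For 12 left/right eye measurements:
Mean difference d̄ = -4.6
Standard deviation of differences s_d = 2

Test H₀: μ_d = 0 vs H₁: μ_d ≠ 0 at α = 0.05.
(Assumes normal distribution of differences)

Answer: t = -7.9667, reject H₀

Derivation:
df = n - 1 = 11
SE = s_d/√n = 2/√12 = 0.5774
t = d̄/SE = -4.6/0.5774 = -7.9667
Critical value: t_{0.025,11} = ±2.201
p-value < 0.0001
Decision: reject H₀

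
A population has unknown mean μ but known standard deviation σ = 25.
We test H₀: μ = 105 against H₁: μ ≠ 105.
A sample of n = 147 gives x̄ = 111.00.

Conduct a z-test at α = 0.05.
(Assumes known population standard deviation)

Answer: z = 2.9098, reject H₀

Derivation:
Standard error: SE = σ/√n = 25/√147 = 2.0620
z-statistic: z = (x̄ - μ₀)/SE = (111.00 - 105)/2.0620 = 2.9098
Critical value: ±1.960
p-value = 0.0036
Decision: reject H₀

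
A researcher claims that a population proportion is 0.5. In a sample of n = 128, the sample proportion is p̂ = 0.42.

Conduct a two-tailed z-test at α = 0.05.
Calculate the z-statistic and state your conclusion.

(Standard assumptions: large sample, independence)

H₀: p = 0.5, H₁: p ≠ 0.5
Standard error: SE = √(p₀(1-p₀)/n) = √(0.5×0.5/128) = 0.044194
z-statistic: z = (p̂ - p₀)/SE = (0.42 - 0.5)/0.044194 = -1.8102
Critical value: z_0.025 = ±1.960
p-value = 0.0703
Decision: fail to reject H₀ at α = 0.05

Answer: z = -1.8102, fail to reject H₀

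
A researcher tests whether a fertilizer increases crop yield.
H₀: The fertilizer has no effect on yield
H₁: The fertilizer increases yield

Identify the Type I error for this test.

Type I error: rejecting H₀ when it is actually true (false positive).
Type II error: failing to reject H₀ when H₁ is actually true (false negative).

Answer: Concluding the fertilizer works when it doesn't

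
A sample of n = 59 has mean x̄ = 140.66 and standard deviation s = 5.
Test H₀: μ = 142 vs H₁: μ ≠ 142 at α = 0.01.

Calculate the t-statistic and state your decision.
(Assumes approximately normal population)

Answer: t = -2.0587, fail to reject H₀

Derivation:
df = n - 1 = 58
SE = s/√n = 5/√59 = 0.6509
t = (x̄ - μ₀)/SE = (140.66 - 142)/0.6509 = -2.0587
Critical value: t_{0.005,58} = ±2.663
p-value ≈ 0.0440
Decision: fail to reject H₀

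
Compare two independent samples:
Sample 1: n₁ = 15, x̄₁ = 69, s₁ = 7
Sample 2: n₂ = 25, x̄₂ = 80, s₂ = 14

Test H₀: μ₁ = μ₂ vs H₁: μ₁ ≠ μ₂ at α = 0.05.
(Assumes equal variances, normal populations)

Pooled variance: s²_p = [14×7² + 24×14²]/(38) = 141.8421
s_p = 11.9097
SE = s_p×√(1/n₁ + 1/n₂) = 11.9097×√(1/15 + 1/25) = 3.8897
t = (x̄₁ - x̄₂)/SE = (69 - 80)/3.8897 = -2.8280
df = 38, t-critical = ±2.024
Decision: reject H₀

Answer: t = -2.8280, reject H₀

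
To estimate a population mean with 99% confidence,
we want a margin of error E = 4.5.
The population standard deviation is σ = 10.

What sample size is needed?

z_0.005 = 2.576
n = (z×σ/E)² = (2.576×10/4.5)²
n = 32.7693
Round up: n = 33

Answer: n = 33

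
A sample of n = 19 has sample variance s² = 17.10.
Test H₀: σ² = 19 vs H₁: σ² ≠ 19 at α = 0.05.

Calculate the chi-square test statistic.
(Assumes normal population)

Answer: χ² = 16.2000, fail to reject H₀

Derivation:
df = n - 1 = 18
χ² = (n-1)s²/σ₀² = 18×17.10/19 = 16.2000
Critical values: χ²_{0.975,18} = 8.231, χ²_{0.025,18} = 31.526
Rejection region: χ² < 8.231 or χ² > 31.526
Decision: fail to reject H₀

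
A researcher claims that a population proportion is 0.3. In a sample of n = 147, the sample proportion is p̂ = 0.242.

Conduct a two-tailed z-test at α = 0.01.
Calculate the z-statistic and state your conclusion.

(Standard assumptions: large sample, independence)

H₀: p = 0.3, H₁: p ≠ 0.3
Standard error: SE = √(p₀(1-p₀)/n) = √(0.3×0.7/147) = 0.037796
z-statistic: z = (p̂ - p₀)/SE = (0.242 - 0.3)/0.037796 = -1.5346
Critical value: z_0.005 = ±2.576
p-value = 0.1249
Decision: fail to reject H₀ at α = 0.01

Answer: z = -1.5346, fail to reject H₀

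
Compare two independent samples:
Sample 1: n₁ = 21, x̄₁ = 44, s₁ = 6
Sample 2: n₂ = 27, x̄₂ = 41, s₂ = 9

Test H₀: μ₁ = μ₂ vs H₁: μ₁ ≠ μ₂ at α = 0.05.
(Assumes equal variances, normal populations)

Pooled variance: s²_p = [20×6² + 26×9²]/(46) = 61.4348
s_p = 7.8380
SE = s_p×√(1/n₁ + 1/n₂) = 7.8380×√(1/21 + 1/27) = 2.2805
t = (x̄₁ - x̄₂)/SE = (44 - 41)/2.2805 = 1.3155
df = 46, t-critical = ±2.013
Decision: fail to reject H₀

Answer: t = 1.3155, fail to reject H₀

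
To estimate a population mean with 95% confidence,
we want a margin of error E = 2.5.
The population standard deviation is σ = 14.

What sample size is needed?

z_0.025 = 1.960
n = (z×σ/E)² = (1.960×14/2.5)²
n = 120.4726
Round up: n = 121

Answer: n = 121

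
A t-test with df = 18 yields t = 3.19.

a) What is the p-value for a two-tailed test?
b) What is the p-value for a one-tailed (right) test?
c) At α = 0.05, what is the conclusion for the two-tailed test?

Using t-distribution with df = 18:
a) Two-tailed: p = 2×P(T > 3.19) = 0.0051
b) One-tailed: p = P(T > 3.19) = 0.0025
c) 0.0051 < 0.05, reject H₀

Answer: a) 0.0051, b) 0.0025, c) reject H₀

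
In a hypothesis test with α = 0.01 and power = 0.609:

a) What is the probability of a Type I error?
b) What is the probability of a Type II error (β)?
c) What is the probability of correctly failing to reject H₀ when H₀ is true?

Answer: a) 0.01, b) 0.391, c) 0.99

Derivation:
a) Type I error probability = α = 0.01
b) Power = P(reject H₀ | H₁ true) = 1 - β = 0.609, so Type II error probability = β = 1 - Power = 0.391
c) P(fail to reject H₀ | H₀ true) = 1 - α = 0.99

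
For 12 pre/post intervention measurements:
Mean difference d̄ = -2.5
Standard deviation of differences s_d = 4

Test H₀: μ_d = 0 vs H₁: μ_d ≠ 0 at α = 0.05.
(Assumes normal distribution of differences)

Answer: t = -2.1651, fail to reject H₀

Derivation:
df = n - 1 = 11
SE = s_d/√n = 4/√12 = 1.1547
t = d̄/SE = -2.5/1.1547 = -2.1651
Critical value: t_{0.025,11} = ±2.201
p-value ≈ 0.0532
Decision: fail to reject H₀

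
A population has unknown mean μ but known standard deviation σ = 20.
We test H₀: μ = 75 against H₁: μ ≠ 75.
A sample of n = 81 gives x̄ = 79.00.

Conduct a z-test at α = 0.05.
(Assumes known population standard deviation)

Standard error: SE = σ/√n = 20/√81 = 2.2222
z-statistic: z = (x̄ - μ₀)/SE = (79.00 - 75)/2.2222 = 1.8000
Critical value: ±1.960
p-value = 0.0719
Decision: fail to reject H₀

Answer: z = 1.8000, fail to reject H₀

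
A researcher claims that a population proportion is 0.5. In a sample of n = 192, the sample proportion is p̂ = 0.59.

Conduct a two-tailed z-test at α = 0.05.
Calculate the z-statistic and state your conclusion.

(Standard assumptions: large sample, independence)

Answer: z = 2.4942, reject H₀

Derivation:
H₀: p = 0.5, H₁: p ≠ 0.5
Standard error: SE = √(p₀(1-p₀)/n) = √(0.5×0.5/192) = 0.036084
z-statistic: z = (p̂ - p₀)/SE = (0.59 - 0.5)/0.036084 = 2.4942
Critical value: z_0.025 = ±1.960
p-value = 0.0126
Decision: reject H₀ at α = 0.05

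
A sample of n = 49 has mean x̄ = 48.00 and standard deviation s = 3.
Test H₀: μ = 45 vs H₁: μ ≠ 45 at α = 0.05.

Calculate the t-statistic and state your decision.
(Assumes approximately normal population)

Answer: t = 6.9995, reject H₀

Derivation:
df = n - 1 = 48
SE = s/√n = 3/√49 = 0.4286
t = (x̄ - μ₀)/SE = (48.00 - 45)/0.4286 = 6.9995
Critical value: t_{0.025,48} = ±2.011
p-value < 0.0001
Decision: reject H₀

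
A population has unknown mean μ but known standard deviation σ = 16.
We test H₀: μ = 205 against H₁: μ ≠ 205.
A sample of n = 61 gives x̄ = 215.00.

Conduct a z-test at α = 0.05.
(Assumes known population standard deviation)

Answer: z = 4.8814, reject H₀

Derivation:
Standard error: SE = σ/√n = 16/√61 = 2.0486
z-statistic: z = (x̄ - μ₀)/SE = (215.00 - 205)/2.0486 = 4.8814
Critical value: ±1.960
p-value < 0.0001
Decision: reject H₀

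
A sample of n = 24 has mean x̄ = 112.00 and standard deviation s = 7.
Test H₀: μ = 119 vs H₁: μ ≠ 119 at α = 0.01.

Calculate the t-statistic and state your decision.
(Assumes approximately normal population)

df = n - 1 = 23
SE = s/√n = 7/√24 = 1.4289
t = (x̄ - μ₀)/SE = (112.00 - 119)/1.4289 = -4.8989
Critical value: t_{0.005,23} = ±2.807
p-value ≈ 0.0001
Decision: reject H₀

Answer: t = -4.8989, reject H₀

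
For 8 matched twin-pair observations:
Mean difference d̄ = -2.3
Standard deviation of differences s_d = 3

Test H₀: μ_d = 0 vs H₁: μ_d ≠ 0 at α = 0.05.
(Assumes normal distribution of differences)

Answer: t = -2.1684, fail to reject H₀

Derivation:
df = n - 1 = 7
SE = s_d/√n = 3/√8 = 1.0607
t = d̄/SE = -2.3/1.0607 = -2.1684
Critical value: t_{0.025,7} = ±2.365
p-value ≈ 0.0668
Decision: fail to reject H₀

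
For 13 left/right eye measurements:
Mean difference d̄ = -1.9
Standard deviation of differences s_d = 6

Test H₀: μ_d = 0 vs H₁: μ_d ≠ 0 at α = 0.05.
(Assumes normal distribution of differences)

Answer: t = -1.1418, fail to reject H₀

Derivation:
df = n - 1 = 12
SE = s_d/√n = 6/√13 = 1.6641
t = d̄/SE = -1.9/1.6641 = -1.1418
Critical value: t_{0.025,12} = ±2.179
p-value ≈ 0.2758
Decision: fail to reject H₀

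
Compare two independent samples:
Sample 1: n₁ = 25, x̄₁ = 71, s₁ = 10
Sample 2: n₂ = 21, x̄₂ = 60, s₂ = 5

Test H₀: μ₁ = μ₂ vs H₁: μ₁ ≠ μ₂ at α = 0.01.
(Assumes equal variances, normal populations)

Pooled variance: s²_p = [24×10² + 20×5²]/(44) = 65.9091
s_p = 8.1184
SE = s_p×√(1/n₁ + 1/n₂) = 8.1184×√(1/25 + 1/21) = 2.4031
t = (x̄₁ - x̄₂)/SE = (71 - 60)/2.4031 = 4.5774
df = 44, t-critical = ±2.692
Decision: reject H₀

Answer: t = 4.5774, reject H₀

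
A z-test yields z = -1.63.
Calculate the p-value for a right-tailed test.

Answer: p-value ≈ 0.9484

Derivation:
For z = -1.63:
p = P(Z > -1.63) = 1 - Φ(-1.63) = 0.9484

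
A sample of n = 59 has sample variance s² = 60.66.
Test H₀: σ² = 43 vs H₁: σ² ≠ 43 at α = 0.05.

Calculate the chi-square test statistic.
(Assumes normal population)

Answer: χ² = 81.8205, reject H₀

Derivation:
df = n - 1 = 58
χ² = (n-1)s²/σ₀² = 58×60.66/43 = 81.8205
Critical values: χ²_{0.975,58} = 38.844, χ²_{0.025,58} = 80.936
Rejection region: χ² < 38.844 or χ² > 80.936
Decision: reject H₀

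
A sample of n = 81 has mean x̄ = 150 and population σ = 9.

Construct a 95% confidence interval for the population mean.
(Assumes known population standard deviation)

Answer: (148.0400, 151.9600)

Derivation:
Confidence level: 95%, α = 0.05
z_0.025 = 1.960
SE = σ/√n = 9/√81 = 1.0000
Margin of error = 1.960 × 1.0000 = 1.9600
CI: x̄ ± margin = 150 ± 1.9600
CI: (148.0400, 151.9600)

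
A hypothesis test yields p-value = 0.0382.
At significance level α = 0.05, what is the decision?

Compare p-value to α:
0.0382 < 0.05
Decision: reject H₀

Answer: reject H₀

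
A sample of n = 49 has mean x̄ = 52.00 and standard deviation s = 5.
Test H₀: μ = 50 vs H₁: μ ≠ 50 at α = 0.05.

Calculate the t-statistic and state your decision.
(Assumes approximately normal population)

Answer: t = 2.7999, reject H₀

Derivation:
df = n - 1 = 48
SE = s/√n = 5/√49 = 0.7143
t = (x̄ - μ₀)/SE = (52.00 - 50)/0.7143 = 2.7999
Critical value: t_{0.025,48} = ±2.011
p-value ≈ 0.0073
Decision: reject H₀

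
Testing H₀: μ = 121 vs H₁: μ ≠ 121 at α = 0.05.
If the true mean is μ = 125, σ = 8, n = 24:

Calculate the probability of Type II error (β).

Answer: β ≈ 0.3122

Derivation:
SE = σ/√n = 8/√24 = 1.6330
Critical values: μ₀ ± z_0.025×SE = 121 ± 1.960×1.6330
Acceptance region: (117.7993, 124.2007)
Under H₁ (μ = 125): z_high = (124.2007 - 125)/1.6330 = -0.4895, z_low = (117.7993 - 125)/1.6330 = -4.4095
β = P(not reject | H₁) = Φ(-0.4895) - Φ(-4.4095) ≈ 0.3122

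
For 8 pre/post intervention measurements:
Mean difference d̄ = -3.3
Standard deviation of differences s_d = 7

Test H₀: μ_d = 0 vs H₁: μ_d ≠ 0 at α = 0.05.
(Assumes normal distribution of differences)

Answer: t = -1.3334, fail to reject H₀

Derivation:
df = n - 1 = 7
SE = s_d/√n = 7/√8 = 2.4749
t = d̄/SE = -3.3/2.4749 = -1.3334
Critical value: t_{0.025,7} = ±2.365
p-value ≈ 0.2242
Decision: fail to reject H₀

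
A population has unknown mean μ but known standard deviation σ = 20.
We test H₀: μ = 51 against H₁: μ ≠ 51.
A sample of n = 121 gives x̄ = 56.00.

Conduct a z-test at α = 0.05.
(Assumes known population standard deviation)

Standard error: SE = σ/√n = 20/√121 = 1.8182
z-statistic: z = (x̄ - μ₀)/SE = (56.00 - 51)/1.8182 = 2.7500
Critical value: ±1.960
p-value = 0.0060
Decision: reject H₀

Answer: z = 2.7500, reject H₀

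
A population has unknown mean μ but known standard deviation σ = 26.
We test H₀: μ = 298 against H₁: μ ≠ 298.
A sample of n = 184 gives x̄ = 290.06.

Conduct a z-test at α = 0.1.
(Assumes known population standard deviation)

Standard error: SE = σ/√n = 26/√184 = 1.9167
z-statistic: z = (x̄ - μ₀)/SE = (290.06 - 298)/1.9167 = -4.1425
Critical value: ±1.645
p-value < 0.0001
Decision: reject H₀

Answer: z = -4.1425, reject H₀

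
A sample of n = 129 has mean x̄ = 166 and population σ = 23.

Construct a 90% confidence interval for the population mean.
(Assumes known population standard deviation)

Answer: (162.6689, 169.3311)

Derivation:
Confidence level: 90%, α = 0.1
z_0.05 = 1.645
SE = σ/√n = 23/√129 = 2.0250
Margin of error = 1.645 × 2.0250 = 3.3311
CI: x̄ ± margin = 166 ± 3.3311
CI: (162.6689, 169.3311)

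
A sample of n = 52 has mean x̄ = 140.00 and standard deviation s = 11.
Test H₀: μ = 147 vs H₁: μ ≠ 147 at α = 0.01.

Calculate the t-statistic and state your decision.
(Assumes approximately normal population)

Answer: t = -4.5890, reject H₀

Derivation:
df = n - 1 = 51
SE = s/√n = 11/√52 = 1.5254
t = (x̄ - μ₀)/SE = (140.00 - 147)/1.5254 = -4.5890
Critical value: t_{0.005,51} = ±2.676
p-value < 0.0001
Decision: reject H₀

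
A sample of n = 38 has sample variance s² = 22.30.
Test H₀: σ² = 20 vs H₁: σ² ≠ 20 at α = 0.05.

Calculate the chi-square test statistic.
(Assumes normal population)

df = n - 1 = 37
χ² = (n-1)s²/σ₀² = 37×22.30/20 = 41.2550
Critical values: χ²_{0.975,37} = 22.106, χ²_{0.025,37} = 55.668
Rejection region: χ² < 22.106 or χ² > 55.668
Decision: fail to reject H₀

Answer: χ² = 41.2550, fail to reject H₀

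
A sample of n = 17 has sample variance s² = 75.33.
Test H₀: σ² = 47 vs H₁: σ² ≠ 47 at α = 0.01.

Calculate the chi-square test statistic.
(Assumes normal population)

Answer: χ² = 25.6443, fail to reject H₀

Derivation:
df = n - 1 = 16
χ² = (n-1)s²/σ₀² = 16×75.33/47 = 25.6443
Critical values: χ²_{0.995,16} = 5.142, χ²_{0.005,16} = 34.267
Rejection region: χ² < 5.142 or χ² > 34.267
Decision: fail to reject H₀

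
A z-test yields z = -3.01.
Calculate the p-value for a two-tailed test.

For z = -3.01:
p = 2×P(Z > |-3.01|) = 2×(1 - Φ(3.01)) = 0.0026

Answer: p-value ≈ 0.0026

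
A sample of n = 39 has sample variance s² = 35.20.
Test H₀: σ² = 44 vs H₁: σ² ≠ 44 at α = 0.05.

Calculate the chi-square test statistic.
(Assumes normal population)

Answer: χ² = 30.4000, fail to reject H₀

Derivation:
df = n - 1 = 38
χ² = (n-1)s²/σ₀² = 38×35.20/44 = 30.4000
Critical values: χ²_{0.975,38} = 22.878, χ²_{0.025,38} = 56.896
Rejection region: χ² < 22.878 or χ² > 56.896
Decision: fail to reject H₀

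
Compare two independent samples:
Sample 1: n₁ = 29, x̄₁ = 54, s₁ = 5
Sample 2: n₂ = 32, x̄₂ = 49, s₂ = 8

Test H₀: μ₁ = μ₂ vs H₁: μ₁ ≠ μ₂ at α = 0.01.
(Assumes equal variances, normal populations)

Pooled variance: s²_p = [28×5² + 31×8²]/(59) = 45.4915
s_p = 6.7447
SE = s_p×√(1/n₁ + 1/n₂) = 6.7447×√(1/29 + 1/32) = 1.7292
t = (x̄₁ - x̄₂)/SE = (54 - 49)/1.7292 = 2.8915
df = 59, t-critical = ±2.662
Decision: reject H₀

Answer: t = 2.8915, reject H₀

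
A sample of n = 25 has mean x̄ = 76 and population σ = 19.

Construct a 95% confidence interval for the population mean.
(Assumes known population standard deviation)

Answer: (68.5520, 83.4480)

Derivation:
Confidence level: 95%, α = 0.05
z_0.025 = 1.960
SE = σ/√n = 19/√25 = 3.8000
Margin of error = 1.960 × 3.8000 = 7.4480
CI: x̄ ± margin = 76 ± 7.4480
CI: (68.5520, 83.4480)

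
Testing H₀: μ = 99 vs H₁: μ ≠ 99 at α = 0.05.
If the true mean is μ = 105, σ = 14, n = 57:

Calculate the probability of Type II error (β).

SE = σ/√n = 14/√57 = 1.8543
Critical values: μ₀ ± z_0.025×SE = 99 ± 1.960×1.8543
Acceptance region: (95.3656, 102.6344)
Under H₁ (μ = 105): z_high = (102.6344 - 105)/1.8543 = -1.2757, z_low = (95.3656 - 105)/1.8543 = -5.1957
β = P(not reject | H₁) = Φ(-1.2757) - Φ(-5.1957) ≈ 0.1010

Answer: β ≈ 0.1010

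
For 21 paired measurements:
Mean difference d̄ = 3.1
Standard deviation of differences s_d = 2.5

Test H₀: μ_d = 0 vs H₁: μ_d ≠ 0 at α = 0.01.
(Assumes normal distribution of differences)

Answer: t = 5.6829, reject H₀

Derivation:
df = n - 1 = 20
SE = s_d/√n = 2.5/√21 = 0.5455
t = d̄/SE = 3.1/0.5455 = 5.6829
Critical value: t_{0.005,20} = ±2.845
p-value < 0.0001
Decision: reject H₀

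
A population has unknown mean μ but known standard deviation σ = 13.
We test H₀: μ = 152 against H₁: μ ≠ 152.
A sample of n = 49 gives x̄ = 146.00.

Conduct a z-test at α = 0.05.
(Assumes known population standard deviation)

Answer: z = -3.2308, reject H₀

Derivation:
Standard error: SE = σ/√n = 13/√49 = 1.8571
z-statistic: z = (x̄ - μ₀)/SE = (146.00 - 152)/1.8571 = -3.2308
Critical value: ±1.960
p-value = 0.0012
Decision: reject H₀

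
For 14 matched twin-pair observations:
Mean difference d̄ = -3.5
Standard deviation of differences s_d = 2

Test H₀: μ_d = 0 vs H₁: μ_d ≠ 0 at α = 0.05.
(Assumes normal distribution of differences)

df = n - 1 = 13
SE = s_d/√n = 2/√14 = 0.5345
t = d̄/SE = -3.5/0.5345 = -6.5482
Critical value: t_{0.025,13} = ±2.160
p-value < 0.0001
Decision: reject H₀

Answer: t = -6.5482, reject H₀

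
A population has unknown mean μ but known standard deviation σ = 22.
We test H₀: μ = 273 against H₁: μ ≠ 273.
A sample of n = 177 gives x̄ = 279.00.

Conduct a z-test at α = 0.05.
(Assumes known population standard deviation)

Standard error: SE = σ/√n = 22/√177 = 1.6536
z-statistic: z = (x̄ - μ₀)/SE = (279.00 - 273)/1.6536 = 3.6284
Critical value: ±1.960
p-value = 0.0003
Decision: reject H₀

Answer: z = 3.6284, reject H₀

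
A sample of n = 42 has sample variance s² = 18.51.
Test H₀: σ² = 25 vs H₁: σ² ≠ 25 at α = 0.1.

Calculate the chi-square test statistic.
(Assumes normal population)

df = n - 1 = 41
χ² = (n-1)s²/σ₀² = 41×18.51/25 = 30.3564
Critical values: χ²_{0.95,41} = 27.326, χ²_{0.05,41} = 56.942
Rejection region: χ² < 27.326 or χ² > 56.942
Decision: fail to reject H₀

Answer: χ² = 30.3564, fail to reject H₀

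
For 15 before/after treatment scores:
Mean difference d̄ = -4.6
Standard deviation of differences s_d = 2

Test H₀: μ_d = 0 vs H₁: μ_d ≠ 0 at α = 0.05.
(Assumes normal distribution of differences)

Answer: t = -8.9078, reject H₀

Derivation:
df = n - 1 = 14
SE = s_d/√n = 2/√15 = 0.5164
t = d̄/SE = -4.6/0.5164 = -8.9078
Critical value: t_{0.025,14} = ±2.145
p-value < 0.0001
Decision: reject H₀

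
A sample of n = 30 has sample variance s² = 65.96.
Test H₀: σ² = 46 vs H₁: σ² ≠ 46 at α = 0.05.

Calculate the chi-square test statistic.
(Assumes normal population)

df = n - 1 = 29
χ² = (n-1)s²/σ₀² = 29×65.96/46 = 41.5835
Critical values: χ²_{0.975,29} = 16.047, χ²_{0.025,29} = 45.722
Rejection region: χ² < 16.047 or χ² > 45.722
Decision: fail to reject H₀

Answer: χ² = 41.5835, fail to reject H₀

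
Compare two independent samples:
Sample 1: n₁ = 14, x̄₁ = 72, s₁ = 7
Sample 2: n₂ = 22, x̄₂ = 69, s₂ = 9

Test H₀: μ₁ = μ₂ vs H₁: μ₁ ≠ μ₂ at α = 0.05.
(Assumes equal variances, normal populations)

Answer: t = 1.0582, fail to reject H₀

Derivation:
Pooled variance: s²_p = [13×7² + 21×9²]/(34) = 68.7647
s_p = 8.2924
SE = s_p×√(1/n₁ + 1/n₂) = 8.2924×√(1/14 + 1/22) = 2.8350
t = (x̄₁ - x̄₂)/SE = (72 - 69)/2.8350 = 1.0582
df = 34, t-critical = ±2.032
Decision: fail to reject H₀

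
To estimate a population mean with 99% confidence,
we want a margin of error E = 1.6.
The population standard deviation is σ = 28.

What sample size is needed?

z_0.005 = 2.576
n = (z×σ/E)² = (2.576×28/1.6)²
n = 2032.2064
Round up: n = 2033

Answer: n = 2033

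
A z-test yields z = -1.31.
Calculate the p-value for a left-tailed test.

For z = -1.31:
p = P(Z < -1.31) = Φ(-1.31) = 0.0951

Answer: p-value ≈ 0.0951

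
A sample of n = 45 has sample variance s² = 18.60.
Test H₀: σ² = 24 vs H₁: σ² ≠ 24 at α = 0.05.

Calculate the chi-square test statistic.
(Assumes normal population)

Answer: χ² = 34.1000, fail to reject H₀

Derivation:
df = n - 1 = 44
χ² = (n-1)s²/σ₀² = 44×18.60/24 = 34.1000
Critical values: χ²_{0.975,44} = 27.575, χ²_{0.025,44} = 64.201
Rejection region: χ² < 27.575 or χ² > 64.201
Decision: fail to reject H₀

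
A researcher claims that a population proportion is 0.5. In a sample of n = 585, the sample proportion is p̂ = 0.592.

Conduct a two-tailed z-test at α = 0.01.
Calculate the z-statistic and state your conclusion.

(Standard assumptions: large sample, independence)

H₀: p = 0.5, H₁: p ≠ 0.5
Standard error: SE = √(p₀(1-p₀)/n) = √(0.5×0.5/585) = 0.020672
z-statistic: z = (p̂ - p₀)/SE = (0.592 - 0.5)/0.020672 = 4.4505
Critical value: z_0.005 = ±2.576
p-value < 0.0001
Decision: reject H₀ at α = 0.01

Answer: z = 4.4505, reject H₀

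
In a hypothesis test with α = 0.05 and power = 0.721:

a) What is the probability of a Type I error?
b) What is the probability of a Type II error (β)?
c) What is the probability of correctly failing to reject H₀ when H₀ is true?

Answer: a) 0.05, b) 0.279, c) 0.95

Derivation:
a) Type I error probability = α = 0.05
b) Power = P(reject H₀ | H₁ true) = 1 - β = 0.721, so Type II error probability = β = 1 - Power = 0.279
c) P(fail to reject H₀ | H₀ true) = 1 - α = 0.95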